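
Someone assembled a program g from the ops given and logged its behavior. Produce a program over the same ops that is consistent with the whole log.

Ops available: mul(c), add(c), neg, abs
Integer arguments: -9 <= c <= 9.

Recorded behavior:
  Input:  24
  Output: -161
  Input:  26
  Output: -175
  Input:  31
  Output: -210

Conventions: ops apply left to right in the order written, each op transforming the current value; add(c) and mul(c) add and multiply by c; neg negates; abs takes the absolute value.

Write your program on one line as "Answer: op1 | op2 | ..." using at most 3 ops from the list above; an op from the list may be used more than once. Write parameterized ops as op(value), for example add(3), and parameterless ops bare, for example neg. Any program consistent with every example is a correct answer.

add(-1) | mul(7) | neg

Check, running the answer program on each example:
  24 -> 23 -> 161 -> -161
  26 -> 25 -> 175 -> -175
  31 -> 30 -> 210 -> -210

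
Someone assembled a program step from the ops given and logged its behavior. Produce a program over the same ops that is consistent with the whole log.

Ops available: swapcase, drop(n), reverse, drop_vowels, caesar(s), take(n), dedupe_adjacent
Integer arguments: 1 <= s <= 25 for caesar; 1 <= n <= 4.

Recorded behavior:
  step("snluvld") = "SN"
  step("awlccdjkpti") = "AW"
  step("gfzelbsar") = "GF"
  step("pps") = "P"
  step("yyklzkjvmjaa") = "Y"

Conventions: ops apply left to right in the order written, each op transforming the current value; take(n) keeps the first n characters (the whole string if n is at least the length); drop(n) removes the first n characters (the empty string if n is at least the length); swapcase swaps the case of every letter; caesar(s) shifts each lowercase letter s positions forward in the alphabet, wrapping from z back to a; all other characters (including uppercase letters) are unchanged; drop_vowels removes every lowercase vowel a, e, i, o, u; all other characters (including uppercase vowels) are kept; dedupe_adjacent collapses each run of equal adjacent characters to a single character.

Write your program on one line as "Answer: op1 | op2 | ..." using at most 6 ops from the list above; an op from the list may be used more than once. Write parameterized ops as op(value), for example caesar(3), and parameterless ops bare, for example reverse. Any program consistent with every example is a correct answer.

take(2) | dedupe_adjacent | reverse | swapcase | reverse

Check, running the answer program on each example:
  "snluvld" -> "sn" -> "sn" -> "ns" -> "NS" -> "SN"
  "awlccdjkpti" -> "aw" -> "aw" -> "wa" -> "WA" -> "AW"
  "gfzelbsar" -> "gf" -> "gf" -> "fg" -> "FG" -> "GF"
  "pps" -> "pp" -> "p" -> "p" -> "P" -> "P"
  "yyklzkjvmjaa" -> "yy" -> "y" -> "y" -> "Y" -> "Y"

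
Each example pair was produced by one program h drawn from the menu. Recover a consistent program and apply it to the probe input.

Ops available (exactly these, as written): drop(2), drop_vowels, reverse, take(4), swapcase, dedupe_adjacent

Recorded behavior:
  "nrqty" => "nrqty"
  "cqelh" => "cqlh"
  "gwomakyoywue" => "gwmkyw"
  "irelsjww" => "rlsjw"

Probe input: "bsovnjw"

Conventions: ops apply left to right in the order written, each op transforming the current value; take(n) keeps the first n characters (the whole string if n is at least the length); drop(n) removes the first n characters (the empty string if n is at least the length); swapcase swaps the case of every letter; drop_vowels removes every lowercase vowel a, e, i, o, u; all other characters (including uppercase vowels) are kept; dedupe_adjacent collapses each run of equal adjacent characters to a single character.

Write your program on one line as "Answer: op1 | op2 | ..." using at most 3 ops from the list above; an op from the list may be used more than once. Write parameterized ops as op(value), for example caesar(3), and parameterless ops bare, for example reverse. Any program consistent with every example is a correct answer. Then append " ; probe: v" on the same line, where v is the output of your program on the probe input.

drop_vowels | dedupe_adjacent ; probe: "bsvnjw"

Check, running the answer program on each example:
  "nrqty" -> "nrqty" -> "nrqty"
  "cqelh" -> "cqlh" -> "cqlh"
  "gwomakyoywue" -> "gwmkyyw" -> "gwmkyw"
  "irelsjww" -> "rlsjww" -> "rlsjw"
  probe: "bsovnjw" -> "bsvnjw" -> "bsvnjw"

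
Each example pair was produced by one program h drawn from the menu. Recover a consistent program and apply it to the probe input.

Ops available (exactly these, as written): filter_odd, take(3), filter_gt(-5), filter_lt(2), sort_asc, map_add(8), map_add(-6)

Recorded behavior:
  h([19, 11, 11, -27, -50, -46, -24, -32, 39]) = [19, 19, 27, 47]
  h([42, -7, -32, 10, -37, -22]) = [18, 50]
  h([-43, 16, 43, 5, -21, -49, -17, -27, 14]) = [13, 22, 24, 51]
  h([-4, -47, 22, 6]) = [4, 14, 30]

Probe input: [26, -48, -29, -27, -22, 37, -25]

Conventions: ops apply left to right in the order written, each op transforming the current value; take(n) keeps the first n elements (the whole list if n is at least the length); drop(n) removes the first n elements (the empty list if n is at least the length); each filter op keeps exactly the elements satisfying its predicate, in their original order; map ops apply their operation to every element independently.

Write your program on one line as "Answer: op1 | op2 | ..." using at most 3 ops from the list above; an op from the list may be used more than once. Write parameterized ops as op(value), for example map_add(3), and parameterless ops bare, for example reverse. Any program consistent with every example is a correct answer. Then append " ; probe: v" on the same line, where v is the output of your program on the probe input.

filter_gt(-5) | map_add(8) | sort_asc ; probe: [34, 45]

Check, running the answer program on each example:
  [19, 11, 11, -27, -50, -46, -24, -32, 39] -> [19, 11, 11, 39] -> [27, 19, 19, 47] -> [19, 19, 27, 47]
  [42, -7, -32, 10, -37, -22] -> [42, 10] -> [50, 18] -> [18, 50]
  [-43, 16, 43, 5, -21, -49, -17, -27, 14] -> [16, 43, 5, 14] -> [24, 51, 13, 22] -> [13, 22, 24, 51]
  [-4, -47, 22, 6] -> [-4, 22, 6] -> [4, 30, 14] -> [4, 14, 30]
  probe: [26, -48, -29, -27, -22, 37, -25] -> [26, 37] -> [34, 45] -> [34, 45]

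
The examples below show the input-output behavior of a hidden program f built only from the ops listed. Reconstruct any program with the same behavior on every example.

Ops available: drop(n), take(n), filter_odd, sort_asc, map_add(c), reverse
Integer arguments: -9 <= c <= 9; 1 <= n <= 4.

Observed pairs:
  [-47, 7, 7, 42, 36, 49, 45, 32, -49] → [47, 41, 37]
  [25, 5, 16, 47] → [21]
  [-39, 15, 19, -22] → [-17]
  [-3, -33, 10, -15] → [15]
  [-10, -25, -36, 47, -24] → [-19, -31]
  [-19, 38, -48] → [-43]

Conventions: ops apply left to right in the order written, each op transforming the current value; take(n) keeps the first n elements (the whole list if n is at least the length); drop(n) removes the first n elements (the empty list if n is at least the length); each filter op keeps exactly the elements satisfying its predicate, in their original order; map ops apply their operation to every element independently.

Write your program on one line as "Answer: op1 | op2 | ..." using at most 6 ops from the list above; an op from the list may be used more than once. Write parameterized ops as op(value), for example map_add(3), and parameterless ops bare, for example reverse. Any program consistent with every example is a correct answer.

drop(2) | map_add(5) | filter_odd | sort_asc | reverse

Check, running the answer program on each example:
  [-47, 7, 7, 42, 36, 49, 45, 32, -49] -> [7, 42, 36, 49, 45, 32, -49] -> [12, 47, 41, 54, 50, 37, -44] -> [47, 41, 37] -> [37, 41, 47] -> [47, 41, 37]
  [25, 5, 16, 47] -> [16, 47] -> [21, 52] -> [21] -> [21] -> [21]
  [-39, 15, 19, -22] -> [19, -22] -> [24, -17] -> [-17] -> [-17] -> [-17]
  [-3, -33, 10, -15] -> [10, -15] -> [15, -10] -> [15] -> [15] -> [15]
  [-10, -25, -36, 47, -24] -> [-36, 47, -24] -> [-31, 52, -19] -> [-31, -19] -> [-31, -19] -> [-19, -31]
  [-19, 38, -48] -> [-48] -> [-43] -> [-43] -> [-43] -> [-43]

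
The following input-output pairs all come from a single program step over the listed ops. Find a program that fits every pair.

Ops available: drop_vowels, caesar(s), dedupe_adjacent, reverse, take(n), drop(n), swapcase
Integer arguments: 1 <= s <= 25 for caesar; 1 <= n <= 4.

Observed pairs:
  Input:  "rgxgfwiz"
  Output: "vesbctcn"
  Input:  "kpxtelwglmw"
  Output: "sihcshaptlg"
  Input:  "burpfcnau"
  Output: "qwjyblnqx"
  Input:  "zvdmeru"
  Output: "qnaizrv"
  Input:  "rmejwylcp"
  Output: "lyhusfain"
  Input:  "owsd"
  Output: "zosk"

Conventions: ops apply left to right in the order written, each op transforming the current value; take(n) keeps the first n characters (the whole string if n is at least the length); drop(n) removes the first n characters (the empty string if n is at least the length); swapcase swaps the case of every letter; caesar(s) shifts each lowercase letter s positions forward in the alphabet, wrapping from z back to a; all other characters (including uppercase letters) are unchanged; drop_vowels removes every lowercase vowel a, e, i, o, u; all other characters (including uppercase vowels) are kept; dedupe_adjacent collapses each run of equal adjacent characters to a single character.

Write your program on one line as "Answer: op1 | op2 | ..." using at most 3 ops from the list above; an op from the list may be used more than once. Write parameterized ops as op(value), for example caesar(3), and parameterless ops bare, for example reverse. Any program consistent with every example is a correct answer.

caesar(22) | reverse

Check, running the answer program on each example:
  "rgxgfwiz" -> "nctcbsev" -> "vesbctcn"
  "kpxtelwglmw" -> "gltpahschis" -> "sihcshaptlg"
  "burpfcnau" -> "xqnlbyjwq" -> "qwjyblnqx"
  "zvdmeru" -> "vrzianq" -> "qnaizrv"
  "rmejwylcp" -> "niafsuhyl" -> "lyhusfain"
  "owsd" -> "ksoz" -> "zosk"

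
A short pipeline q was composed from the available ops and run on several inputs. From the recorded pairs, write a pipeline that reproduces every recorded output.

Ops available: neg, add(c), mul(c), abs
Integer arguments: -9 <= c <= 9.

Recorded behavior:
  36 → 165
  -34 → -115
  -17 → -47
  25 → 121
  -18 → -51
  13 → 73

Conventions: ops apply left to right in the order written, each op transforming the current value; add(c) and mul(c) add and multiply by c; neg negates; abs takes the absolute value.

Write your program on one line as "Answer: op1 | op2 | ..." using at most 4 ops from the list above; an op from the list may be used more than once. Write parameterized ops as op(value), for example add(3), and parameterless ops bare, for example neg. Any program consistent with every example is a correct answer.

add(4) | mul(-4) | add(-5) | neg

Check, running the answer program on each example:
  36 -> 40 -> -160 -> -165 -> 165
  -34 -> -30 -> 120 -> 115 -> -115
  -17 -> -13 -> 52 -> 47 -> -47
  25 -> 29 -> -116 -> -121 -> 121
  -18 -> -14 -> 56 -> 51 -> -51
  13 -> 17 -> -68 -> -73 -> 73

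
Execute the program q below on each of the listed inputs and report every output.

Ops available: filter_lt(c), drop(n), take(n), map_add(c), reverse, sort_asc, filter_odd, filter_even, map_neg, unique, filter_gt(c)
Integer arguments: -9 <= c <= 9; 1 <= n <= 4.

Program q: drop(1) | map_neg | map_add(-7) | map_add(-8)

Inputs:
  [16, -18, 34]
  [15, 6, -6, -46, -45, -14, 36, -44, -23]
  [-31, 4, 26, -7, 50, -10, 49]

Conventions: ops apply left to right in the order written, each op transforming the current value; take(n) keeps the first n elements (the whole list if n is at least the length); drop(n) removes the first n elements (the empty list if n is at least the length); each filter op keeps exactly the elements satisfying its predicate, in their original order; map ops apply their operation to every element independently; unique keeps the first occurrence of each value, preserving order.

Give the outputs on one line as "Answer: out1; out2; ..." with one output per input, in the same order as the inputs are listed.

Execution, op by op:
  [16, -18, 34] -> [-18, 34] -> [18, -34] -> [11, -41] -> [3, -49]
  [15, 6, -6, -46, -45, -14, 36, -44, -23] -> [6, -6, -46, -45, -14, 36, -44, -23] -> [-6, 6, 46, 45, 14, -36, 44, 23] -> [-13, -1, 39, 38, 7, -43, 37, 16] -> [-21, -9, 31, 30, -1, -51, 29, 8]
  [-31, 4, 26, -7, 50, -10, 49] -> [4, 26, -7, 50, -10, 49] -> [-4, -26, 7, -50, 10, -49] -> [-11, -33, 0, -57, 3, -56] -> [-19, -41, -8, -65, -5, -64]

[3, -49]; [-21, -9, 31, 30, -1, -51, 29, 8]; [-19, -41, -8, -65, -5, -64]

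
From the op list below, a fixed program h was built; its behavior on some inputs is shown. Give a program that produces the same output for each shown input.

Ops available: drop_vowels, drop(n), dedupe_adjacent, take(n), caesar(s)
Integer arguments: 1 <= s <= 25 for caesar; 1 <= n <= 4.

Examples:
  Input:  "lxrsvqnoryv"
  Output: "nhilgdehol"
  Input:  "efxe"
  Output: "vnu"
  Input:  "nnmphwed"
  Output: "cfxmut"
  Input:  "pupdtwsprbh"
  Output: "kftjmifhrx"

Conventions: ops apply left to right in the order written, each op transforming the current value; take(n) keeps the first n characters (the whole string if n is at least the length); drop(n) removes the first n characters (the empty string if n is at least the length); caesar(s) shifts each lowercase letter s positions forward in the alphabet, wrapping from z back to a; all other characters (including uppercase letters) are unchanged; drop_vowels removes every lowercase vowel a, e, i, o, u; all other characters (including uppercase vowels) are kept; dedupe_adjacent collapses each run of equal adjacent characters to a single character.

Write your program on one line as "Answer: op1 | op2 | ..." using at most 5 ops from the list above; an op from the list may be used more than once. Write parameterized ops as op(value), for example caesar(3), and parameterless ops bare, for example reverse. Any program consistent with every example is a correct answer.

dedupe_adjacent | caesar(21) | caesar(21) | drop(1)

Check, running the answer program on each example:
  "lxrsvqnoryv" -> "lxrsvqnoryv" -> "gsmnqlijmtq" -> "bnhilgdehol" -> "nhilgdehol"
  "efxe" -> "efxe" -> "zasz" -> "uvnu" -> "vnu"
  "nnmphwed" -> "nmphwed" -> "ihkcrzy" -> "dcfxmut" -> "cfxmut"
  "pupdtwsprbh" -> "pupdtwsprbh" -> "kpkyornkmwc" -> "fkftjmifhrx" -> "kftjmifhrx"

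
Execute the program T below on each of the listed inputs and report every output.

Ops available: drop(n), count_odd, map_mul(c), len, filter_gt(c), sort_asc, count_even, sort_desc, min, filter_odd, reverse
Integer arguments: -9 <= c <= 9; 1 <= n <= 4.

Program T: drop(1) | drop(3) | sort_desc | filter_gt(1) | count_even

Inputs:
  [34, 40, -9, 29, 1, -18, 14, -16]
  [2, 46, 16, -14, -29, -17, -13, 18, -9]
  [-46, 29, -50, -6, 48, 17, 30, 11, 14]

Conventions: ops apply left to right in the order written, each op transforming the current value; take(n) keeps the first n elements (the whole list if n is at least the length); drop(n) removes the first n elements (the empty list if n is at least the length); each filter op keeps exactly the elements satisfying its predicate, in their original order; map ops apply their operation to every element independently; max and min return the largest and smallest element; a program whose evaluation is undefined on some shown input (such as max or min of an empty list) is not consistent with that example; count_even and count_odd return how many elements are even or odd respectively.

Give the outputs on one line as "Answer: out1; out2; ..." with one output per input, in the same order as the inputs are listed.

Execution, op by op:
  [34, 40, -9, 29, 1, -18, 14, -16] -> [40, -9, 29, 1, -18, 14, -16] -> [1, -18, 14, -16] -> [14, 1, -16, -18] -> [14] -> 1
  [2, 46, 16, -14, -29, -17, -13, 18, -9] -> [46, 16, -14, -29, -17, -13, 18, -9] -> [-29, -17, -13, 18, -9] -> [18, -9, -13, -17, -29] -> [18] -> 1
  [-46, 29, -50, -6, 48, 17, 30, 11, 14] -> [29, -50, -6, 48, 17, 30, 11, 14] -> [48, 17, 30, 11, 14] -> [48, 30, 17, 14, 11] -> [48, 30, 17, 14, 11] -> 3

1; 1; 3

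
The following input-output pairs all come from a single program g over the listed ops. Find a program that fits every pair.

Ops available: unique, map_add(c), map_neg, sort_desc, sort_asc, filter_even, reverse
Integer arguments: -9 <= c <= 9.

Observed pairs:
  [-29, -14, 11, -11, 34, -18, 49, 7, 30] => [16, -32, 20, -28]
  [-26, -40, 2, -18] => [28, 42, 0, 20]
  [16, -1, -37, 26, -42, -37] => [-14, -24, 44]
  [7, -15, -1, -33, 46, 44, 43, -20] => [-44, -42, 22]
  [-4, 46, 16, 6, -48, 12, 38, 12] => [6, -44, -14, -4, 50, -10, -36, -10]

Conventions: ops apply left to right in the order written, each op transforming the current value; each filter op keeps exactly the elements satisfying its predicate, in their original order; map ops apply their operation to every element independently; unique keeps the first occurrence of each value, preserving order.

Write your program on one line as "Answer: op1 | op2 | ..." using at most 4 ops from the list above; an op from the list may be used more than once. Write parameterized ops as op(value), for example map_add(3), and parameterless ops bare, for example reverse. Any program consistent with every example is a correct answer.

map_neg | filter_even | map_add(2)

Check, running the answer program on each example:
  [-29, -14, 11, -11, 34, -18, 49, 7, 30] -> [29, 14, -11, 11, -34, 18, -49, -7, -30] -> [14, -34, 18, -30] -> [16, -32, 20, -28]
  [-26, -40, 2, -18] -> [26, 40, -2, 18] -> [26, 40, -2, 18] -> [28, 42, 0, 20]
  [16, -1, -37, 26, -42, -37] -> [-16, 1, 37, -26, 42, 37] -> [-16, -26, 42] -> [-14, -24, 44]
  [7, -15, -1, -33, 46, 44, 43, -20] -> [-7, 15, 1, 33, -46, -44, -43, 20] -> [-46, -44, 20] -> [-44, -42, 22]
  [-4, 46, 16, 6, -48, 12, 38, 12] -> [4, -46, -16, -6, 48, -12, -38, -12] -> [4, -46, -16, -6, 48, -12, -38, -12] -> [6, -44, -14, -4, 50, -10, -36, -10]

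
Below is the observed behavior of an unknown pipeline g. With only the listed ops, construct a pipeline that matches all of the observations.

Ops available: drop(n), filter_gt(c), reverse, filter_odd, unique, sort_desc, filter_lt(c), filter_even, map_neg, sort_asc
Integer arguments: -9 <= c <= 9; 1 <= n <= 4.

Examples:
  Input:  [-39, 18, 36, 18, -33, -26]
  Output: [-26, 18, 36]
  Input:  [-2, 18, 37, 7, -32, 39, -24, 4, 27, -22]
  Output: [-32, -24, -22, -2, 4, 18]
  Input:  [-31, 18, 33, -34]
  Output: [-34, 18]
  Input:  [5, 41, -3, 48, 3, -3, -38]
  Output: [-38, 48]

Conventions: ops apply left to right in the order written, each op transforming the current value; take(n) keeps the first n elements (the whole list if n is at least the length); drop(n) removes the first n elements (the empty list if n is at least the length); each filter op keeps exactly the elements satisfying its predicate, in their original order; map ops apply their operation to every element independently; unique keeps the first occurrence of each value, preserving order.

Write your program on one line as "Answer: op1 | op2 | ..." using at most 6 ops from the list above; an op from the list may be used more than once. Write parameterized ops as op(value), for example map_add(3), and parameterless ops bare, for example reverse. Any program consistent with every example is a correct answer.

unique | sort_asc | sort_desc | filter_even | reverse

Check, running the answer program on each example:
  [-39, 18, 36, 18, -33, -26] -> [-39, 18, 36, -33, -26] -> [-39, -33, -26, 18, 36] -> [36, 18, -26, -33, -39] -> [36, 18, -26] -> [-26, 18, 36]
  [-2, 18, 37, 7, -32, 39, -24, 4, 27, -22] -> [-2, 18, 37, 7, -32, 39, -24, 4, 27, -22] -> [-32, -24, -22, -2, 4, 7, 18, 27, 37, 39] -> [39, 37, 27, 18, 7, 4, -2, -22, -24, -32] -> [18, 4, -2, -22, -24, -32] -> [-32, -24, -22, -2, 4, 18]
  [-31, 18, 33, -34] -> [-31, 18, 33, -34] -> [-34, -31, 18, 33] -> [33, 18, -31, -34] -> [18, -34] -> [-34, 18]
  [5, 41, -3, 48, 3, -3, -38] -> [5, 41, -3, 48, 3, -38] -> [-38, -3, 3, 5, 41, 48] -> [48, 41, 5, 3, -3, -38] -> [48, -38] -> [-38, 48]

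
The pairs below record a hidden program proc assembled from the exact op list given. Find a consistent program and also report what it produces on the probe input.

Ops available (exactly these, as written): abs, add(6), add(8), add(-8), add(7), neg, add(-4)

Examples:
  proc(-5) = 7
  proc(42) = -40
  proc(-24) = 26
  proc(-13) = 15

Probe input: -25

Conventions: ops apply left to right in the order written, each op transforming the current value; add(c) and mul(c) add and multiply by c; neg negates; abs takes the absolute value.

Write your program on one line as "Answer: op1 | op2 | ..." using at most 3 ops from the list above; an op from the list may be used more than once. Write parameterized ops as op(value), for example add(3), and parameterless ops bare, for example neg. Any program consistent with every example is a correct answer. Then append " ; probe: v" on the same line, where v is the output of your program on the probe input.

add(6) | add(-8) | neg ; probe: 27

Check, running the answer program on each example:
  -5 -> 1 -> -7 -> 7
  42 -> 48 -> 40 -> -40
  -24 -> -18 -> -26 -> 26
  -13 -> -7 -> -15 -> 15
  probe: -25 -> -19 -> -27 -> 27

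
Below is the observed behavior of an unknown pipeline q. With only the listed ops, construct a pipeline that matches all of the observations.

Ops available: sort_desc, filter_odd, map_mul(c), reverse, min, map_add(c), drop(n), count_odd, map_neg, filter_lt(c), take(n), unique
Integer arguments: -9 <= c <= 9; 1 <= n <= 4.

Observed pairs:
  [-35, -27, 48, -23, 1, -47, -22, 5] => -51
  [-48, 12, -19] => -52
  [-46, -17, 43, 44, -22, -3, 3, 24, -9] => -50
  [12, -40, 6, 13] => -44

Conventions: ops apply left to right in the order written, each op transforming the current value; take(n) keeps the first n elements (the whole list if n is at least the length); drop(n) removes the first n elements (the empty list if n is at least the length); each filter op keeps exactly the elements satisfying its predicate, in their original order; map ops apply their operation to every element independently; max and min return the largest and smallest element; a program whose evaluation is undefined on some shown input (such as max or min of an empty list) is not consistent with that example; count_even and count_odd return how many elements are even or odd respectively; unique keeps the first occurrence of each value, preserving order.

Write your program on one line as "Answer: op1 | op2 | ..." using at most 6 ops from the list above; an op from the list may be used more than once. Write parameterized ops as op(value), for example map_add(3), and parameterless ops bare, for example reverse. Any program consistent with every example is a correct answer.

map_add(-1) | map_add(6) | map_add(-9) | filter_lt(1) | min

Check, running the answer program on each example:
  [-35, -27, 48, -23, 1, -47, -22, 5] -> [-36, -28, 47, -24, 0, -48, -23, 4] -> [-30, -22, 53, -18, 6, -42, -17, 10] -> [-39, -31, 44, -27, -3, -51, -26, 1] -> [-39, -31, -27, -3, -51, -26] -> -51
  [-48, 12, -19] -> [-49, 11, -20] -> [-43, 17, -14] -> [-52, 8, -23] -> [-52, -23] -> -52
  [-46, -17, 43, 44, -22, -3, 3, 24, -9] -> [-47, -18, 42, 43, -23, -4, 2, 23, -10] -> [-41, -12, 48, 49, -17, 2, 8, 29, -4] -> [-50, -21, 39, 40, -26, -7, -1, 20, -13] -> [-50, -21, -26, -7, -1, -13] -> -50
  [12, -40, 6, 13] -> [11, -41, 5, 12] -> [17, -35, 11, 18] -> [8, -44, 2, 9] -> [-44] -> -44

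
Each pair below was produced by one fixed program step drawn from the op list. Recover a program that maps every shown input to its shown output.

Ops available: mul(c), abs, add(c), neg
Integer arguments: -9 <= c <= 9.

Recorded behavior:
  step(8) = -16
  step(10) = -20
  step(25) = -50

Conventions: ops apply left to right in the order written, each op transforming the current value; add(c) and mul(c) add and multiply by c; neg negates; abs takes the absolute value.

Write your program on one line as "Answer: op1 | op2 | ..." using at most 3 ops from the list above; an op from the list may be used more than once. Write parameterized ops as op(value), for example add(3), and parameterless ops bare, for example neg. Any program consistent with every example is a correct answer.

mul(-1) | mul(2)

Check, running the answer program on each example:
  8 -> -8 -> -16
  10 -> -10 -> -20
  25 -> -25 -> -50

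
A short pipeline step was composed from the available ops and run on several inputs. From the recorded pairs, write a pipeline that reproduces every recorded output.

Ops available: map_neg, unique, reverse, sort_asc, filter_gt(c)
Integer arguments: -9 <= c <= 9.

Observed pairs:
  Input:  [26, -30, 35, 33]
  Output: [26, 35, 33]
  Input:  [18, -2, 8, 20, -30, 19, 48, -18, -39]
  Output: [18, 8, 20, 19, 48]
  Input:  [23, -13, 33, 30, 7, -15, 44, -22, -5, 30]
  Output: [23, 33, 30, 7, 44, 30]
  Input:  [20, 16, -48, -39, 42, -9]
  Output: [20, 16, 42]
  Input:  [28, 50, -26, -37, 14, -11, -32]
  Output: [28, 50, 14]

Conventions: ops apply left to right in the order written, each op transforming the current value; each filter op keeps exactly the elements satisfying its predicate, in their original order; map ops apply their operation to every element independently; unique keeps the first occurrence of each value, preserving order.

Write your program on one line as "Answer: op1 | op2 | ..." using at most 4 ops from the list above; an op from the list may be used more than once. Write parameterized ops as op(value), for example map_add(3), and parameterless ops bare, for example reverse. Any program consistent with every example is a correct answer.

reverse | filter_gt(-1) | reverse

Check, running the answer program on each example:
  [26, -30, 35, 33] -> [33, 35, -30, 26] -> [33, 35, 26] -> [26, 35, 33]
  [18, -2, 8, 20, -30, 19, 48, -18, -39] -> [-39, -18, 48, 19, -30, 20, 8, -2, 18] -> [48, 19, 20, 8, 18] -> [18, 8, 20, 19, 48]
  [23, -13, 33, 30, 7, -15, 44, -22, -5, 30] -> [30, -5, -22, 44, -15, 7, 30, 33, -13, 23] -> [30, 44, 7, 30, 33, 23] -> [23, 33, 30, 7, 44, 30]
  [20, 16, -48, -39, 42, -9] -> [-9, 42, -39, -48, 16, 20] -> [42, 16, 20] -> [20, 16, 42]
  [28, 50, -26, -37, 14, -11, -32] -> [-32, -11, 14, -37, -26, 50, 28] -> [14, 50, 28] -> [28, 50, 14]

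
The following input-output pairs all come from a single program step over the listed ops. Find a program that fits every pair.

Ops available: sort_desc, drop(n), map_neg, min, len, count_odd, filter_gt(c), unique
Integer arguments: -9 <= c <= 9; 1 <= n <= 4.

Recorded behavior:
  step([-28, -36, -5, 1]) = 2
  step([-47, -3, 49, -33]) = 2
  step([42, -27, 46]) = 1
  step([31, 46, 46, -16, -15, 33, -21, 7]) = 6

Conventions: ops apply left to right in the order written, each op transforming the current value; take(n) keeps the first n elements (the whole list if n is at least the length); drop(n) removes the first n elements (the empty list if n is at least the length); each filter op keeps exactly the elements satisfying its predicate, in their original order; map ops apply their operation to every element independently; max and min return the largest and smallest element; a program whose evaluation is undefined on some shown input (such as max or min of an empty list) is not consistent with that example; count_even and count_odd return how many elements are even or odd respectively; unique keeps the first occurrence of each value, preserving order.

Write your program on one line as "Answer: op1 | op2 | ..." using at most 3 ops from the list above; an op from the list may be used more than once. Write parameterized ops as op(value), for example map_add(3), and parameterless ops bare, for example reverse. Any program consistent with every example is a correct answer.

drop(2) | len

Check, running the answer program on each example:
  [-28, -36, -5, 1] -> [-5, 1] -> 2
  [-47, -3, 49, -33] -> [49, -33] -> 2
  [42, -27, 46] -> [46] -> 1
  [31, 46, 46, -16, -15, 33, -21, 7] -> [46, -16, -15, 33, -21, 7] -> 6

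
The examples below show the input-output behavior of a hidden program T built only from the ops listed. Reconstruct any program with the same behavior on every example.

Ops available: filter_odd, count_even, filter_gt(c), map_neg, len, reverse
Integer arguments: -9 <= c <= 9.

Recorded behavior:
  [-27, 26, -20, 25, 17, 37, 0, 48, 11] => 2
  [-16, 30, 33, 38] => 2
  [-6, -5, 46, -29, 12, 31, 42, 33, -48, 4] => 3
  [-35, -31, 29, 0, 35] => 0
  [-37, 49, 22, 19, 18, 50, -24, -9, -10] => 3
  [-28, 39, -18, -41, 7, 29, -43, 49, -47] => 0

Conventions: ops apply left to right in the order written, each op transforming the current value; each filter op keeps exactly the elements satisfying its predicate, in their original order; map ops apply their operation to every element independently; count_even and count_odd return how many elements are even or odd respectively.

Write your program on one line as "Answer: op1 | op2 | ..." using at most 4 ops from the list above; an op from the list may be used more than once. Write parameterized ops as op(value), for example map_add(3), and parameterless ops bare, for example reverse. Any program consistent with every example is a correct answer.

reverse | filter_gt(6) | map_neg | count_even

Check, running the answer program on each example:
  [-27, 26, -20, 25, 17, 37, 0, 48, 11] -> [11, 48, 0, 37, 17, 25, -20, 26, -27] -> [11, 48, 37, 17, 25, 26] -> [-11, -48, -37, -17, -25, -26] -> 2
  [-16, 30, 33, 38] -> [38, 33, 30, -16] -> [38, 33, 30] -> [-38, -33, -30] -> 2
  [-6, -5, 46, -29, 12, 31, 42, 33, -48, 4] -> [4, -48, 33, 42, 31, 12, -29, 46, -5, -6] -> [33, 42, 31, 12, 46] -> [-33, -42, -31, -12, -46] -> 3
  [-35, -31, 29, 0, 35] -> [35, 0, 29, -31, -35] -> [35, 29] -> [-35, -29] -> 0
  [-37, 49, 22, 19, 18, 50, -24, -9, -10] -> [-10, -9, -24, 50, 18, 19, 22, 49, -37] -> [50, 18, 19, 22, 49] -> [-50, -18, -19, -22, -49] -> 3
  [-28, 39, -18, -41, 7, 29, -43, 49, -47] -> [-47, 49, -43, 29, 7, -41, -18, 39, -28] -> [49, 29, 7, 39] -> [-49, -29, -7, -39] -> 0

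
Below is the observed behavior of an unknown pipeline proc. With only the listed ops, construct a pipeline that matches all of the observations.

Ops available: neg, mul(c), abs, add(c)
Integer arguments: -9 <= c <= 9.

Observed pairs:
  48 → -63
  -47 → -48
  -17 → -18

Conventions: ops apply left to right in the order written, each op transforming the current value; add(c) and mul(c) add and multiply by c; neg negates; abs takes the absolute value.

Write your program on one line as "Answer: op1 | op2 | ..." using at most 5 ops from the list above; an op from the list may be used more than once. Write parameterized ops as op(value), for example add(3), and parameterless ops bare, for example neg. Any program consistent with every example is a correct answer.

add(7) | abs | neg | add(-9) | add(1)

Check, running the answer program on each example:
  48 -> 55 -> 55 -> -55 -> -64 -> -63
  -47 -> -40 -> 40 -> -40 -> -49 -> -48
  -17 -> -10 -> 10 -> -10 -> -19 -> -18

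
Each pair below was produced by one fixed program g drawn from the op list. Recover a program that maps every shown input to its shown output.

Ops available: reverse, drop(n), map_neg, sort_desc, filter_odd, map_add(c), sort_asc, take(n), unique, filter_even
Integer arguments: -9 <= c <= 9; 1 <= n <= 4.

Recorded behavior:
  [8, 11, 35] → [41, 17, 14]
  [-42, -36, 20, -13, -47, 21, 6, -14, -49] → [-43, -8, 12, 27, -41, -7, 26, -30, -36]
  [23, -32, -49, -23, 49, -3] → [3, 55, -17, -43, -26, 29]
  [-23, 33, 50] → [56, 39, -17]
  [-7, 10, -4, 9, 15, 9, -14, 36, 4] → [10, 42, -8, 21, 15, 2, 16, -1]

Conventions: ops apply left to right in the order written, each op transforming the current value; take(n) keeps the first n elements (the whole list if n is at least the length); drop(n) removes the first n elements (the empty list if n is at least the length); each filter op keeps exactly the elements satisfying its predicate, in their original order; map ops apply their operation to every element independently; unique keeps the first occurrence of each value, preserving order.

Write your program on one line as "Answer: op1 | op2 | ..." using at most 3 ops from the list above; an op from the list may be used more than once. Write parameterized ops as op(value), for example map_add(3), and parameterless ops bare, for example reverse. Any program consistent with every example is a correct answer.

unique | map_add(6) | reverse

Check, running the answer program on each example:
  [8, 11, 35] -> [8, 11, 35] -> [14, 17, 41] -> [41, 17, 14]
  [-42, -36, 20, -13, -47, 21, 6, -14, -49] -> [-42, -36, 20, -13, -47, 21, 6, -14, -49] -> [-36, -30, 26, -7, -41, 27, 12, -8, -43] -> [-43, -8, 12, 27, -41, -7, 26, -30, -36]
  [23, -32, -49, -23, 49, -3] -> [23, -32, -49, -23, 49, -3] -> [29, -26, -43, -17, 55, 3] -> [3, 55, -17, -43, -26, 29]
  [-23, 33, 50] -> [-23, 33, 50] -> [-17, 39, 56] -> [56, 39, -17]
  [-7, 10, -4, 9, 15, 9, -14, 36, 4] -> [-7, 10, -4, 9, 15, -14, 36, 4] -> [-1, 16, 2, 15, 21, -8, 42, 10] -> [10, 42, -8, 21, 15, 2, 16, -1]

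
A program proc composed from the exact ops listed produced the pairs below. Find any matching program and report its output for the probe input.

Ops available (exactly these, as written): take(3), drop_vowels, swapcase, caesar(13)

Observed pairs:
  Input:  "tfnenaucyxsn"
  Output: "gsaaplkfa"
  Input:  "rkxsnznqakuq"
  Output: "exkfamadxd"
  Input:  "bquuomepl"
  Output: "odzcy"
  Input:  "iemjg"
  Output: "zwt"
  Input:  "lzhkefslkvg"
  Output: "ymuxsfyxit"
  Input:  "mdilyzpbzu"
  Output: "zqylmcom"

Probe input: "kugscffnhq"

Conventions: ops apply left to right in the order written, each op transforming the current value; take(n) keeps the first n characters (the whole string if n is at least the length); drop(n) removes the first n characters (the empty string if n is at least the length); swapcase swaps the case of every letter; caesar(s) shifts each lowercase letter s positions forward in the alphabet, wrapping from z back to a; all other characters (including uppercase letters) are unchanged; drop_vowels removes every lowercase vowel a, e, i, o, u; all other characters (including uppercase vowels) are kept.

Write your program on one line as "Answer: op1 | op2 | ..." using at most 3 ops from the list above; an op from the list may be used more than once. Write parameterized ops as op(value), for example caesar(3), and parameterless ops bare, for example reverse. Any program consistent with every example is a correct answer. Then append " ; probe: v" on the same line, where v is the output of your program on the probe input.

drop_vowels | caesar(13) ; probe: "xtfpssaud"

Check, running the answer program on each example:
  "tfnenaucyxsn" -> "tfnncyxsn" -> "gsaaplkfa"
  "rkxsnznqakuq" -> "rkxsnznqkq" -> "exkfamadxd"
  "bquuomepl" -> "bqmpl" -> "odzcy"
  "iemjg" -> "mjg" -> "zwt"
  "lzhkefslkvg" -> "lzhkfslkvg" -> "ymuxsfyxit"
  "mdilyzpbzu" -> "mdlyzpbz" -> "zqylmcom"
  probe: "kugscffnhq" -> "kgscffnhq" -> "xtfpssaud"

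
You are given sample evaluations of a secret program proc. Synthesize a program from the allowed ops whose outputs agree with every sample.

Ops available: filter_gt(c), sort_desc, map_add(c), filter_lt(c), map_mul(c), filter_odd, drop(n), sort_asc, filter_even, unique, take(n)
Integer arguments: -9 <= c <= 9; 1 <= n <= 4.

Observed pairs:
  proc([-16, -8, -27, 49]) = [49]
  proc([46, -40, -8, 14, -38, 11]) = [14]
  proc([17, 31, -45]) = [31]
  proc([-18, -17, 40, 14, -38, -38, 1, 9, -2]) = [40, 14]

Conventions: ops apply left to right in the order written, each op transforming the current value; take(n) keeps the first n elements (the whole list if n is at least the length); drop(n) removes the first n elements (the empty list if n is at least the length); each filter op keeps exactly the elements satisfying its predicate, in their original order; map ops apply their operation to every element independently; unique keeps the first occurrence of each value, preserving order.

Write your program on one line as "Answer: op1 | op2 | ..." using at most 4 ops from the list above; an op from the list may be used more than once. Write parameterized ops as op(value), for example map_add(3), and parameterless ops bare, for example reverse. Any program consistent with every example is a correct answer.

drop(1) | take(4) | filter_gt(9)

Check, running the answer program on each example:
  [-16, -8, -27, 49] -> [-8, -27, 49] -> [-8, -27, 49] -> [49]
  [46, -40, -8, 14, -38, 11] -> [-40, -8, 14, -38, 11] -> [-40, -8, 14, -38] -> [14]
  [17, 31, -45] -> [31, -45] -> [31, -45] -> [31]
  [-18, -17, 40, 14, -38, -38, 1, 9, -2] -> [-17, 40, 14, -38, -38, 1, 9, -2] -> [-17, 40, 14, -38] -> [40, 14]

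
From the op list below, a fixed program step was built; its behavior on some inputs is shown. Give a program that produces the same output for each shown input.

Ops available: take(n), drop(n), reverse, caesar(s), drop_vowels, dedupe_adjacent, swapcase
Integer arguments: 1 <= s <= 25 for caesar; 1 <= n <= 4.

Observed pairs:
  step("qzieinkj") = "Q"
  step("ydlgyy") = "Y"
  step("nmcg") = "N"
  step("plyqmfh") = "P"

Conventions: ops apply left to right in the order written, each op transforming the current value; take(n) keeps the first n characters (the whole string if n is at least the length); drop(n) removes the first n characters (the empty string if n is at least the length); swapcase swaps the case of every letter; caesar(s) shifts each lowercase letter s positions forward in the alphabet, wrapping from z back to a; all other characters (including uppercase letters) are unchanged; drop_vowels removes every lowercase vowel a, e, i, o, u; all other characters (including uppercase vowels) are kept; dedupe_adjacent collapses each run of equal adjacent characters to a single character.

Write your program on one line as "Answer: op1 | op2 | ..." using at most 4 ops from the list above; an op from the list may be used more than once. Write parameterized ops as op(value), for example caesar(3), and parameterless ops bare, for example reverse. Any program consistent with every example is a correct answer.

drop_vowels | take(1) | swapcase

Check, running the answer program on each example:
  "qzieinkj" -> "qznkj" -> "q" -> "Q"
  "ydlgyy" -> "ydlgyy" -> "y" -> "Y"
  "nmcg" -> "nmcg" -> "n" -> "N"
  "plyqmfh" -> "plyqmfh" -> "p" -> "P"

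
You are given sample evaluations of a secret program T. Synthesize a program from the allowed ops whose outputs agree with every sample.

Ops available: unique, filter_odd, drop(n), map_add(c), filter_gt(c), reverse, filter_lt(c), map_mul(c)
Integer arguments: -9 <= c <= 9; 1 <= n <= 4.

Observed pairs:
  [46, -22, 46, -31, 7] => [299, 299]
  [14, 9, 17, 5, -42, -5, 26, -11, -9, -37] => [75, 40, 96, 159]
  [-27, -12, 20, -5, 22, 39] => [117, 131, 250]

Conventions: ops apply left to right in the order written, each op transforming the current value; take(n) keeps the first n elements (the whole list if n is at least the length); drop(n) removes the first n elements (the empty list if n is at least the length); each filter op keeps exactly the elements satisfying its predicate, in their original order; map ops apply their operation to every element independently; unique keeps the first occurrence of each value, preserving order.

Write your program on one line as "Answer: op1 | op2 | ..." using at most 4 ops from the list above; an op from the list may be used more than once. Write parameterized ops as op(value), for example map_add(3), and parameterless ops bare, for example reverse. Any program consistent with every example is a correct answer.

filter_gt(8) | map_add(-2) | map_mul(7) | map_add(-9)

Check, running the answer program on each example:
  [46, -22, 46, -31, 7] -> [46, 46] -> [44, 44] -> [308, 308] -> [299, 299]
  [14, 9, 17, 5, -42, -5, 26, -11, -9, -37] -> [14, 9, 17, 26] -> [12, 7, 15, 24] -> [84, 49, 105, 168] -> [75, 40, 96, 159]
  [-27, -12, 20, -5, 22, 39] -> [20, 22, 39] -> [18, 20, 37] -> [126, 140, 259] -> [117, 131, 250]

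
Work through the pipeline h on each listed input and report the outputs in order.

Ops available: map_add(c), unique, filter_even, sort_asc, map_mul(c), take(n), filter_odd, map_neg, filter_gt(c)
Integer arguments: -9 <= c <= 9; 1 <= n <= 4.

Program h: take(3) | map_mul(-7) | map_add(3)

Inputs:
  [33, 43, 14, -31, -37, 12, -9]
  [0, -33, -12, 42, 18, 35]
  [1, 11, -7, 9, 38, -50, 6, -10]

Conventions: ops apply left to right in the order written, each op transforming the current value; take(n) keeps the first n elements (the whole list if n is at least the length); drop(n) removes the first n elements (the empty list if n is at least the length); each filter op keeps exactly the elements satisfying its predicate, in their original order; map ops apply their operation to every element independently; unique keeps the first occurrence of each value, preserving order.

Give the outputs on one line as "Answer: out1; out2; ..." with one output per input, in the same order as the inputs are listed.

[-228, -298, -95]; [3, 234, 87]; [-4, -74, 52]

Execution, op by op:
  [33, 43, 14, -31, -37, 12, -9] -> [33, 43, 14] -> [-231, -301, -98] -> [-228, -298, -95]
  [0, -33, -12, 42, 18, 35] -> [0, -33, -12] -> [0, 231, 84] -> [3, 234, 87]
  [1, 11, -7, 9, 38, -50, 6, -10] -> [1, 11, -7] -> [-7, -77, 49] -> [-4, -74, 52]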